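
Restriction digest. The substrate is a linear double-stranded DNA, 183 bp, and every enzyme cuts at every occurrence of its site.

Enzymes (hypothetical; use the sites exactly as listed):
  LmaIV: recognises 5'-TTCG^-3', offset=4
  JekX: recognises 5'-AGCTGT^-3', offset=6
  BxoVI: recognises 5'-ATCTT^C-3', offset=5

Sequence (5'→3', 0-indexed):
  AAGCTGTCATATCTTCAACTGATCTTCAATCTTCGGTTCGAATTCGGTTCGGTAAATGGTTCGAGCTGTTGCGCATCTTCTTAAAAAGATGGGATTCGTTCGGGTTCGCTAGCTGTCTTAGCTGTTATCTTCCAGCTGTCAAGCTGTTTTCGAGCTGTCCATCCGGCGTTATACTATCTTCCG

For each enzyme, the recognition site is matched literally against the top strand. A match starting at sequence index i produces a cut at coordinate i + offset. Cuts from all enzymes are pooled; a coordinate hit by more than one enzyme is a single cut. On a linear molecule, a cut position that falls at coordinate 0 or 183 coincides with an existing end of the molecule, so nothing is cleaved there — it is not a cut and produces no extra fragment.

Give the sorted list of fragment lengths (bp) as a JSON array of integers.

Scan for sites:
  LmaIV (TTCG, off=4): starts [31, 36, 42, 47, 59, 94, 98, 104, 148] → cuts [35, 40, 46, 51, 63, 98, 102, 108, 152]
  JekX (AGCTGT, off=6): starts [1, 63, 110, 119, 133, 141, 152] → cuts [7, 69, 116, 125, 139, 147, 158]
  BxoVI (ATCTTC, off=5): starts [10, 21, 28, 74, 126, 175] → cuts [15, 26, 33, 79, 131, 180]

Pooled cuts: [7, 15, 26, 33, 35, 40, 46, 51, 63, 69, 79, 98, 102, 108, 116, 125, 131, 139, 147, 152, 158, 180]

Fragment lengths:
  [0,7): 7 bp
  [7,15): 8 bp
  [15,26): 11 bp
  [26,33): 7 bp
  [33,35): 2 bp
  [35,40): 5 bp
  [40,46): 6 bp
  [46,51): 5 bp
  [51,63): 12 bp
  [63,69): 6 bp
  [69,79): 10 bp
  [79,98): 19 bp
  [98,102): 4 bp
  [102,108): 6 bp
  [108,116): 8 bp
  [116,125): 9 bp
  [125,131): 6 bp
  [131,139): 8 bp
  [139,147): 8 bp
  [147,152): 5 bp
  [152,158): 6 bp
  [158,180): 22 bp
  [180,183): 3 bp

[2,3,4,5,5,5,6,6,6,6,6,7,7,8,8,8,8,9,10,11,12,19,22]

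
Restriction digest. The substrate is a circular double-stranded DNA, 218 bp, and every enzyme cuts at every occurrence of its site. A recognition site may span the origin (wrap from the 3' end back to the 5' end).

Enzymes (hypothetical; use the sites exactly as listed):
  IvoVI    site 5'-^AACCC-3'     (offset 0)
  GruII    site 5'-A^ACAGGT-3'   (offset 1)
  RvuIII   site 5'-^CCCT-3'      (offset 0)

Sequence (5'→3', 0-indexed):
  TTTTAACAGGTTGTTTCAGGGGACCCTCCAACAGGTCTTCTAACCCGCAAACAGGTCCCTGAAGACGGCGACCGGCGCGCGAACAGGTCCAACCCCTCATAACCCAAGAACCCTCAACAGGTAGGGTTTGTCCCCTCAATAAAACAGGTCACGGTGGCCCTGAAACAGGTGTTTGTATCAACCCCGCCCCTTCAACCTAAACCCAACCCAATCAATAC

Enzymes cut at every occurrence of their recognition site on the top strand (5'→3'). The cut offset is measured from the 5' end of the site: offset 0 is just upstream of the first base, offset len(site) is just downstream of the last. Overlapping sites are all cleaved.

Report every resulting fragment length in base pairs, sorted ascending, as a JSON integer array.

Per-enzyme occurrences:
  IvoVI AACCC/0: at [41, 90, 100, 108, 179, 199, 204] ⇒ [41, 90, 100, 108, 179, 199, 204]
  GruII AACAGGT/1: at [4, 29, 49, 81, 115, 142, 163] ⇒ [5, 30, 50, 82, 116, 143, 164]
  RvuIII CCCT/0: at [23, 56, 93, 110, 132, 157, 187] ⇒ [23, 56, 93, 110, 132, 157, 187]

All cut coordinates (distinct, sorted): [5, 23, 30, 41, 50, 56, 82, 90, 93, 100, 108, 110, 116, 132, 143, 157, 164, 179, 187, 199, 204]

Fragment lengths:
  5→23: 18 bp
  23→30: 7 bp
  30→41: 11 bp
  41→50: 9 bp
  50→56: 6 bp
  56→82: 26 bp
  82→90: 8 bp
  90→93: 3 bp
  93→100: 7 bp
  100→108: 8 bp
  108→110: 2 bp
  110→116: 6 bp
  116→132: 16 bp
  132→143: 11 bp
  143→157: 14 bp
  157→164: 7 bp
  164→179: 15 bp
  179→187: 8 bp
  187→199: 12 bp
  199→204: 5 bp
  204→5 (wrap): 218-204+5 = 19 bp

[2,3,5,6,6,7,7,7,8,8,8,9,11,11,12,14,15,16,18,19,26]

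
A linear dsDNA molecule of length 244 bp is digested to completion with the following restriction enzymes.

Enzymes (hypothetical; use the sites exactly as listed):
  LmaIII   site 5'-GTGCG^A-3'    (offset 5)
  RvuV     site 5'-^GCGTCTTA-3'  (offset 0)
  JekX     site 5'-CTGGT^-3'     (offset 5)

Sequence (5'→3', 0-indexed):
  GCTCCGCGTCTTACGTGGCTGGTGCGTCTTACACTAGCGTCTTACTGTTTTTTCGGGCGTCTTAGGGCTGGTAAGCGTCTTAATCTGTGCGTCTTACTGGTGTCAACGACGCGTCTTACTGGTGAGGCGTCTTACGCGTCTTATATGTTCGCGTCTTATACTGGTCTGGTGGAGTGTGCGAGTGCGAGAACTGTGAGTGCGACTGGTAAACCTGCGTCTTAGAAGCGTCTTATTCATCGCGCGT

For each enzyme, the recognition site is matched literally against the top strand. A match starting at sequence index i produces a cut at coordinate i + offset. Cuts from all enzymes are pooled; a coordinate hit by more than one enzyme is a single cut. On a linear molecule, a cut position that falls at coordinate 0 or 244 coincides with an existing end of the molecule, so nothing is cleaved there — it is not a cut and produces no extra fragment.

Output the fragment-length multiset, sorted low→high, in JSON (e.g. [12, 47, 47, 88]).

[2,3,5,5,6,6,6,9,9,10,11,13,13,13,14,15,15,15,16,18,20,20]

Scan for sites:
  LmaIII GTGCGA/5: at [175, 181, 196] ⇒ [180, 186, 201]
  RvuV GCGTCTTA/0: at [5, 23, 36, 56, 74, 88, 110, 126, 135, 150, 213, 224] ⇒ [5, 23, 36, 56, 74, 88, 110, 126, 135, 150, 213, 224]
  JekX CTGGT/5: at [18, 67, 96, 118, 160, 165, 202] ⇒ [23, 72, 101, 123, 165, 170, 207]

All cut coordinates (distinct, sorted): [5, 23, 36, 56, 72, 74, 88, 101, 110, 123, 126, 135, 150, 165, 170, 180, 186, 201, 207, 213, 224]

Fragments:
  [0,5): 5 bp
  [5,23): 18 bp
  [23,36): 13 bp
  [36,56): 20 bp
  [56,72): 16 bp
  [72,74): 2 bp
  [74,88): 14 bp
  [88,101): 13 bp
  [101,110): 9 bp
  [110,123): 13 bp
  [123,126): 3 bp
  [126,135): 9 bp
  [135,150): 15 bp
  [150,165): 15 bp
  [165,170): 5 bp
  [170,180): 10 bp
  [180,186): 6 bp
  [186,201): 15 bp
  [201,207): 6 bp
  [207,213): 6 bp
  [213,224): 11 bp
  [224,244): 20 bp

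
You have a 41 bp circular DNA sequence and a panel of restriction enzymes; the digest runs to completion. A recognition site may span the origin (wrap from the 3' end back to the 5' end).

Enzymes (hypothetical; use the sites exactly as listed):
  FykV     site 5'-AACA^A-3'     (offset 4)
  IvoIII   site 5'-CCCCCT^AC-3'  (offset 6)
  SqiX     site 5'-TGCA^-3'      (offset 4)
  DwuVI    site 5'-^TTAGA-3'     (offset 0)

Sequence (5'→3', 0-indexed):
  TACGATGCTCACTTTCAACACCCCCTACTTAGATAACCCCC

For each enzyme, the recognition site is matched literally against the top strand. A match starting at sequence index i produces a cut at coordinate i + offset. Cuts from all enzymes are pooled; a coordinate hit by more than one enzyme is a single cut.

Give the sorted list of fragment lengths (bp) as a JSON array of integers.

Per-enzyme occurrences:
  FykV (AACAA, off=4): no sites
  IvoIII (CCCCCTAC, off=6): starts [20, 36] → cuts [1, 26]
  SqiX (TGCA, off=4): no sites
  DwuVI (TTAGA, off=0): starts [28] → cuts [28]

All cut coordinates (distinct, sorted): [1, 26, 28]

Fragments:
  1→26: 25 bp
  26→28: 2 bp
  28→1 (wrap): 41-28+1 = 14 bp

[2,14,25]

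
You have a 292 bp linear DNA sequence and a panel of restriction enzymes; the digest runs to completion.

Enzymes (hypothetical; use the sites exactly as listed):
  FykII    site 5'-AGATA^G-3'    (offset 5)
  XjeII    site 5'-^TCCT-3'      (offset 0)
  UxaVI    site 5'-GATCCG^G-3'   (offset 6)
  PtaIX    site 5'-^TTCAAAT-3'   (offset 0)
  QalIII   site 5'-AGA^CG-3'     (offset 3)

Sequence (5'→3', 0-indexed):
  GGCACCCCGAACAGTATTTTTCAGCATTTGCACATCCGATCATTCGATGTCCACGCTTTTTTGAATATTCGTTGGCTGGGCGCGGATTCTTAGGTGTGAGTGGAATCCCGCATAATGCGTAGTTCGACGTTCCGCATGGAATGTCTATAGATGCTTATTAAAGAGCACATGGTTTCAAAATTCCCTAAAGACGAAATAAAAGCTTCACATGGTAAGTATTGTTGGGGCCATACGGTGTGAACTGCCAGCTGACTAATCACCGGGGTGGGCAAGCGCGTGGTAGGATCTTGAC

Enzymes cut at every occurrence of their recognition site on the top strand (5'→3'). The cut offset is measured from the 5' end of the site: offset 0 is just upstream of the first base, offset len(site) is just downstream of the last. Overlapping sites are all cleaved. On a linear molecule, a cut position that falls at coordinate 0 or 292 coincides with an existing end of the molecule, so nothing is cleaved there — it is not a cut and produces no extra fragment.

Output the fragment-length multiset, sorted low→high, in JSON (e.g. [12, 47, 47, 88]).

[101,191]

Per-enzyme occurrences:
  FykII (AGATAG, off=5): no sites
  XjeII (TCCT, off=0): no sites
  UxaVI (GATCCGG, off=6): no sites
  PtaIX (TTCAAAT, off=0): no sites
  QalIII AGACG/3: at [188] ⇒ [191]

Pooled cuts: [191]

Fragments:
  [0,191): 191 bp
  [191,292): 101 bp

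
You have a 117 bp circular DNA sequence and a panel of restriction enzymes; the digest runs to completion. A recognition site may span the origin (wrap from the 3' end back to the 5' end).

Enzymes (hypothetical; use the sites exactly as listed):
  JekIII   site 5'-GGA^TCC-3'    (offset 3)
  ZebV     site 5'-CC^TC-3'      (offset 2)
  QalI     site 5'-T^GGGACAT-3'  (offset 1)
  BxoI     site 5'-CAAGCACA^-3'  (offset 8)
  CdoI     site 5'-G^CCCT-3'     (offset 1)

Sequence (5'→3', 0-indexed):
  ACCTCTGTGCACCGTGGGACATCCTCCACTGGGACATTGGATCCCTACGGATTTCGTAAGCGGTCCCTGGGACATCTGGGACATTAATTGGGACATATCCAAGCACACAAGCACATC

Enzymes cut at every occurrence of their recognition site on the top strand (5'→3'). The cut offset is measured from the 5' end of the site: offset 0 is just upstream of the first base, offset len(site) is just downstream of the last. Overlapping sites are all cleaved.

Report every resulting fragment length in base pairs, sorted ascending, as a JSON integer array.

Scan for sites:
  JekIII GGATCC/3: at [38] ⇒ [41]
  ZebV CCTC/2: at [1, 22] ⇒ [3, 24]
  QalI TGGGACAT/1: at [14, 29, 67, 76, 88] ⇒ [15, 30, 68, 77, 89]
  BxoI CAAGCACA/8: at [99, 107] ⇒ [107, 115]
  CdoI (GCCCT, off=1): no sites

Pooled cuts: [3, 15, 24, 30, 41, 68, 77, 89, 107, 115]

Fragment lengths:
  3→15: 12 bp
  15→24: 9 bp
  24→30: 6 bp
  30→41: 11 bp
  41→68: 27 bp
  68→77: 9 bp
  77→89: 12 bp
  89→107: 18 bp
  107→115: 8 bp
  115→3 (wrap): 117-115+3 = 5 bp

[5,6,8,9,9,11,12,12,18,27]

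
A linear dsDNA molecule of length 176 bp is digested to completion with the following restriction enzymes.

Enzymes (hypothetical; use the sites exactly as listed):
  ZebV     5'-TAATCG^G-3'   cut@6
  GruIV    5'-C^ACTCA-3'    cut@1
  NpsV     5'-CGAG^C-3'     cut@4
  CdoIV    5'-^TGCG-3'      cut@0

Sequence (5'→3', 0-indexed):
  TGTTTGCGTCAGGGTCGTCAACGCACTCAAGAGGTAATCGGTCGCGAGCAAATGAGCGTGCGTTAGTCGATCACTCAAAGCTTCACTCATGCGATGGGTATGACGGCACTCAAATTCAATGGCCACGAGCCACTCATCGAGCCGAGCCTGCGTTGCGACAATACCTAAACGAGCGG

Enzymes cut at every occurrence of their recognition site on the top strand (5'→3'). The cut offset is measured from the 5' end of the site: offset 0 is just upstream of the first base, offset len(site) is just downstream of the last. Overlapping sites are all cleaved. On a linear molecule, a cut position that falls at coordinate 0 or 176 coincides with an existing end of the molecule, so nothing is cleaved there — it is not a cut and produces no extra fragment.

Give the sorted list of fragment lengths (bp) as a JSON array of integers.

[2,2,3,4,5,5,5,8,10,10,12,14,16,18,20,20,22]

Per-enzyme occurrences:
  ZebV (TAATCGG, off=6): starts [34] → cuts [40]
  GruIV (CACTCA, off=1): starts [23, 71, 83, 106, 130] → cuts [24, 72, 84, 107, 131]
  NpsV (CGAGC, off=4): starts [44, 125, 137, 142, 169] → cuts [48, 129, 141, 146, 173]
  CdoIV (TGCG, off=0): starts [4, 58, 89, 148, 153] → cuts [4, 58, 89, 148, 153]

Pooled cuts: [4, 24, 40, 48, 58, 72, 84, 89, 107, 129, 131, 141, 146, 148, 153, 173]

Fragment lengths:
  [0,4): 4 bp
  [4,24): 20 bp
  [24,40): 16 bp
  [40,48): 8 bp
  [48,58): 10 bp
  [58,72): 14 bp
  [72,84): 12 bp
  [84,89): 5 bp
  [89,107): 18 bp
  [107,129): 22 bp
  [129,131): 2 bp
  [131,141): 10 bp
  [141,146): 5 bp
  [146,148): 2 bp
  [148,153): 5 bp
  [153,173): 20 bp
  [173,176): 3 bp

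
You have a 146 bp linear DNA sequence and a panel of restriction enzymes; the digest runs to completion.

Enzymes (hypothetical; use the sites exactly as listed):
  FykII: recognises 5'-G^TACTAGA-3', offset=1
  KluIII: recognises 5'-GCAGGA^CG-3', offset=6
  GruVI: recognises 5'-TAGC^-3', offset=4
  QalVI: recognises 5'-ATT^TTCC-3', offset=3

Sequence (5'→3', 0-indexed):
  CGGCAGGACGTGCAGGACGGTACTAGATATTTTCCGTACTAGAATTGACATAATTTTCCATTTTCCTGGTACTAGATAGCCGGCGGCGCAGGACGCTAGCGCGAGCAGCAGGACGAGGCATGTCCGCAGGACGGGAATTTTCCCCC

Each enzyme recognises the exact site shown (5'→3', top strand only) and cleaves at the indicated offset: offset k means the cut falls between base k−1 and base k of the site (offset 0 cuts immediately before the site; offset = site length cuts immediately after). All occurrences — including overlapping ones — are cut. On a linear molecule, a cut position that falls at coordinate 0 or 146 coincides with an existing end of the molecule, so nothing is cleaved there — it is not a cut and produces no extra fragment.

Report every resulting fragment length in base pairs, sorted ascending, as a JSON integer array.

[3,5,7,7,7,7,8,8,9,11,11,13,13,18,19]

Per-enzyme occurrences:
  FykII GTACTAGA/1: at [19, 35, 68] ⇒ [20, 36, 69]
  KluIII GCAGGACG/6: at [2, 11, 87, 107, 125] ⇒ [8, 17, 93, 113, 131]
  GruVI TAGC/4: at [76, 96] ⇒ [80, 100]
  QalVI ATTTTCC/3: at [28, 52, 59, 136] ⇒ [31, 55, 62, 139]

Pooled cuts: [8, 17, 20, 31, 36, 55, 62, 69, 80, 93, 100, 113, 131, 139]

Fragment lengths:
  [0,8): 8 bp
  [8,17): 9 bp
  [17,20): 3 bp
  [20,31): 11 bp
  [31,36): 5 bp
  [36,55): 19 bp
  [55,62): 7 bp
  [62,69): 7 bp
  [69,80): 11 bp
  [80,93): 13 bp
  [93,100): 7 bp
  [100,113): 13 bp
  [113,131): 18 bp
  [131,139): 8 bp
  [139,146): 7 bp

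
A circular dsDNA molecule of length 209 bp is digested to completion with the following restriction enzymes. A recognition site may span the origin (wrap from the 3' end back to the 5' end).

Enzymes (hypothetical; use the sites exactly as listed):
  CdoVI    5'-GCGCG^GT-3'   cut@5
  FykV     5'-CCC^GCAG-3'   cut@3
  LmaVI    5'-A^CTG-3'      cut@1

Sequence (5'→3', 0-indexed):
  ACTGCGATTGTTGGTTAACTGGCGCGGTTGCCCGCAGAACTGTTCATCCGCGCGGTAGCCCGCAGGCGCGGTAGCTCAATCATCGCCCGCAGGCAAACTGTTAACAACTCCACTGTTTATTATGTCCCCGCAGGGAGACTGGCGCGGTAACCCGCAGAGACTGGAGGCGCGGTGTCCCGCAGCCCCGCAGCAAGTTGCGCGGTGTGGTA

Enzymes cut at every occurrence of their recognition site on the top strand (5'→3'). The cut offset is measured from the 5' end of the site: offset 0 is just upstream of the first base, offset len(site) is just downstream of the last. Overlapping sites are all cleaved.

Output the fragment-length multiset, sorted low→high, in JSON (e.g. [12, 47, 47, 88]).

[6,7,7,7,7,7,8,8,8,9,9,9,9,11,15,15,15,17,17,18]

Per-enzyme occurrences:
  CdoVI (GCGCGGT, off=5): starts [21, 49, 65, 141, 166, 196] → cuts [26, 54, 70, 146, 171, 201]
  FykV (CCCGCAG, off=3): starts [30, 58, 85, 126, 150, 175, 183] → cuts [33, 61, 88, 129, 153, 178, 186]
  LmaVI (ACTG, off=1): starts [0, 17, 38, 96, 111, 137, 159] → cuts [1, 18, 39, 97, 112, 138, 160]

Pooled cuts: [1, 18, 26, 33, 39, 54, 61, 70, 88, 97, 112, 129, 138, 146, 153, 160, 171, 178, 186, 201]

Fragment lengths:
  1→18: 17 bp
  18→26: 8 bp
  26→33: 7 bp
  33→39: 6 bp
  39→54: 15 bp
  54→61: 7 bp
  61→70: 9 bp
  70→88: 18 bp
  88→97: 9 bp
  97→112: 15 bp
  112→129: 17 bp
  129→138: 9 bp
  138→146: 8 bp
  146→153: 7 bp
  153→160: 7 bp
  160→171: 11 bp
  171→178: 7 bp
  178→186: 8 bp
  186→201: 15 bp
  201→1 (wrap): 209-201+1 = 9 bp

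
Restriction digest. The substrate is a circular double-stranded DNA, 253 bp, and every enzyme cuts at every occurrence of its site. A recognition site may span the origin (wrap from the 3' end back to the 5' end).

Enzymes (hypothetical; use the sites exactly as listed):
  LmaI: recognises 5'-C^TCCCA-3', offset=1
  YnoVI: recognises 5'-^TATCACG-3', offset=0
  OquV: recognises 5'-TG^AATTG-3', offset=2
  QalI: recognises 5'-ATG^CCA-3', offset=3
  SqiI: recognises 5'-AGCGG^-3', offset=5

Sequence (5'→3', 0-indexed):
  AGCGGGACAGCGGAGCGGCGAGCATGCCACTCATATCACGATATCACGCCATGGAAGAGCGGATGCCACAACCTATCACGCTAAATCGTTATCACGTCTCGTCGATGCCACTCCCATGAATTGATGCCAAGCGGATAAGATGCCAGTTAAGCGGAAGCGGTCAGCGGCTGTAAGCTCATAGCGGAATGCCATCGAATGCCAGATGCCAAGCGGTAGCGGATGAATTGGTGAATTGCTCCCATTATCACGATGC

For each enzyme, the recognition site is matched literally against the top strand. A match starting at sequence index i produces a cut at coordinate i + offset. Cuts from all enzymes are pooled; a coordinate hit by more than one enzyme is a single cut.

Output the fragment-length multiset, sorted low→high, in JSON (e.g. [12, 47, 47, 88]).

Per-enzyme occurrences:
  LmaI CTCCCA/1: at [110, 235] ⇒ [111, 236]
  YnoVI TATCACG/0: at [33, 41, 73, 89, 242] ⇒ [33, 41, 73, 89, 242]
  OquV TGAATTG/2: at [116, 220, 228] ⇒ [118, 222, 230]
  QalI ATGCCA/3: at [23, 62, 104, 123, 139, 185, 195, 202] ⇒ [26, 65, 107, 126, 142, 188, 198, 205]
  SqiI AGCGG/5: at [0, 8, 13, 57, 129, 149, 155, 162, 179, 208, 214] ⇒ [5, 13, 18, 62, 134, 154, 160, 167, 184, 213, 219]

Pooled cuts: [5, 13, 18, 26, 33, 41, 62, 65, 73, 89, 107, 111, 118, 126, 134, 142, 154, 160, 167, 184, 188, 198, 205, 213, 219, 222, 230, 236, 242]

Fragment lengths:
  5→13: 8 bp
  13→18: 5 bp
  18→26: 8 bp
  26→33: 7 bp
  33→41: 8 bp
  41→62: 21 bp
  62→65: 3 bp
  65→73: 8 bp
  73→89: 16 bp
  89→107: 18 bp
  107→111: 4 bp
  111→118: 7 bp
  118→126: 8 bp
  126→134: 8 bp
  134→142: 8 bp
  142→154: 12 bp
  154→160: 6 bp
  160→167: 7 bp
  167→184: 17 bp
  184→188: 4 bp
  188→198: 10 bp
  198→205: 7 bp
  205→213: 8 bp
  213→219: 6 bp
  219→222: 3 bp
  222→230: 8 bp
  230→236: 6 bp
  236→242: 6 bp
  242→5 (wrap): 253-242+5 = 16 bp

[3,3,4,4,5,6,6,6,6,7,7,7,7,8,8,8,8,8,8,8,8,8,10,12,16,16,17,18,21]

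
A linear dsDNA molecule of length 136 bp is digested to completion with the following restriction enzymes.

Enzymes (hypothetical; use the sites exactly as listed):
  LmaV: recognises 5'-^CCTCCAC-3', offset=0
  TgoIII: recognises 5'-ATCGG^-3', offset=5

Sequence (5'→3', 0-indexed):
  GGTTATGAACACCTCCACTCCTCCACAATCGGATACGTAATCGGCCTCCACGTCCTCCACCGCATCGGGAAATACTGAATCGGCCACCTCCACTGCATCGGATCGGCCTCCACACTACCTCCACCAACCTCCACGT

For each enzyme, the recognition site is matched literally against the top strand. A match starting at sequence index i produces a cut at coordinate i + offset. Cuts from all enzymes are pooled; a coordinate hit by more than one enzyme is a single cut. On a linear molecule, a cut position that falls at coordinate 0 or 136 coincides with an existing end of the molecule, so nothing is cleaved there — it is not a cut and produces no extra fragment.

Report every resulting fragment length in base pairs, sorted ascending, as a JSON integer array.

[3,5,8,9,9,10,11,11,12,13,15,15,15]

Scan for sites:
  LmaV CCTCCAC/0: at [11, 19, 44, 53, 86, 106, 117, 127] ⇒ [11, 19, 44, 53, 86, 106, 117, 127]
  TgoIII ATCGG/5: at [27, 39, 63, 78, 96, 101] ⇒ [32, 44, 68, 83, 101, 106]

Pooled cuts: [11, 19, 32, 44, 53, 68, 83, 86, 101, 106, 117, 127]

Fragment lengths:
  [0,11): 11 bp
  [11,19): 8 bp
  [19,32): 13 bp
  [32,44): 12 bp
  [44,53): 9 bp
  [53,68): 15 bp
  [68,83): 15 bp
  [83,86): 3 bp
  [86,101): 15 bp
  [101,106): 5 bp
  [106,117): 11 bp
  [117,127): 10 bp
  [127,136): 9 bp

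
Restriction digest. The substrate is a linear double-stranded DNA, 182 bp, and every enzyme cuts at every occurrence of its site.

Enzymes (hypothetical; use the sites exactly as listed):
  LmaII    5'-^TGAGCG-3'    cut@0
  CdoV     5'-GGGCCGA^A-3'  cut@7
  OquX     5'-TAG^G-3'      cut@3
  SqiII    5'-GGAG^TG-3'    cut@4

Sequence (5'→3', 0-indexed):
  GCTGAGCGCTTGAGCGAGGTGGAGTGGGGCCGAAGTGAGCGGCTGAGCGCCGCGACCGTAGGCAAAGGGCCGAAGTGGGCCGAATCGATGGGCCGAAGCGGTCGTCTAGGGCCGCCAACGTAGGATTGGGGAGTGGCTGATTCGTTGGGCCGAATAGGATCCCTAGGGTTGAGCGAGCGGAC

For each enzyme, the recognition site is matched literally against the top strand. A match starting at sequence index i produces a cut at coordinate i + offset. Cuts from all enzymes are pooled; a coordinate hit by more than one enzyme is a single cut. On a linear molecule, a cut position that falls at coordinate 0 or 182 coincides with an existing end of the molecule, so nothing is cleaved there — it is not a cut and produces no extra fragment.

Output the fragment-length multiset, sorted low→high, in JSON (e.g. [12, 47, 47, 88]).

Scan for sites:
  LmaII TGAGCG/0: at [2, 10, 35, 43, 169] ⇒ [2, 10, 35, 43, 169]
  CdoV GGGCCGAA/7: at [26, 66, 76, 89, 146] ⇒ [33, 73, 83, 96, 153]
  OquX TAGG/3: at [58, 106, 120, 154, 163] ⇒ [61, 109, 123, 157, 166]
  SqiII GGAGTG/4: at [20, 129] ⇒ [24, 133]

All cut coordinates (distinct, sorted): [2, 10, 24, 33, 35, 43, 61, 73, 83, 96, 109, 123, 133, 153, 157, 166, 169]

Fragments:
  [0,2): 2 bp
  [2,10): 8 bp
  [10,24): 14 bp
  [24,33): 9 bp
  [33,35): 2 bp
  [35,43): 8 bp
  [43,61): 18 bp
  [61,73): 12 bp
  [73,83): 10 bp
  [83,96): 13 bp
  [96,109): 13 bp
  [109,123): 14 bp
  [123,133): 10 bp
  [133,153): 20 bp
  [153,157): 4 bp
  [157,166): 9 bp
  [166,169): 3 bp
  [169,182): 13 bp

[2,2,3,4,8,8,9,9,10,10,12,13,13,13,14,14,18,20]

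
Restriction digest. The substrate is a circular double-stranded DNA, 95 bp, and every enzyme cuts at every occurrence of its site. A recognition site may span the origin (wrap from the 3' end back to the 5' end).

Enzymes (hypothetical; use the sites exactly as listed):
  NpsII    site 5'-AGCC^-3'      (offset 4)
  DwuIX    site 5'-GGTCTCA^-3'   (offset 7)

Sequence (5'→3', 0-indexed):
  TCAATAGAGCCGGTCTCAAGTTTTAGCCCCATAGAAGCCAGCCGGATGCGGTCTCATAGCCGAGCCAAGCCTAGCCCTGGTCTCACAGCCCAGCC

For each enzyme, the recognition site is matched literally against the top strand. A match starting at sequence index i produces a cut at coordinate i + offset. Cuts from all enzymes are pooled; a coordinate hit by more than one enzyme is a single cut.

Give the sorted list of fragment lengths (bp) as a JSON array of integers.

Scan for sites:
  NpsII AGCC/4: at [7, 24, 35, 39, 57, 62, 67, 72, 86, 91] ⇒ [0, 11, 28, 39, 43, 61, 66, 71, 76, 90]
  DwuIX GGTCTCA/7: at [11, 49, 78] ⇒ [18, 56, 85]

Pooled cuts: [0, 11, 18, 28, 39, 43, 56, 61, 66, 71, 76, 85, 90]

Fragments:
  0→11: 11 bp
  11→18: 7 bp
  18→28: 10 bp
  28→39: 11 bp
  39→43: 4 bp
  43→56: 13 bp
  56→61: 5 bp
  61→66: 5 bp
  66→71: 5 bp
  71→76: 5 bp
  76→85: 9 bp
  85→90: 5 bp
  90→0 (wrap): 95-90+0 = 5 bp

[4,5,5,5,5,5,5,7,9,10,11,11,13]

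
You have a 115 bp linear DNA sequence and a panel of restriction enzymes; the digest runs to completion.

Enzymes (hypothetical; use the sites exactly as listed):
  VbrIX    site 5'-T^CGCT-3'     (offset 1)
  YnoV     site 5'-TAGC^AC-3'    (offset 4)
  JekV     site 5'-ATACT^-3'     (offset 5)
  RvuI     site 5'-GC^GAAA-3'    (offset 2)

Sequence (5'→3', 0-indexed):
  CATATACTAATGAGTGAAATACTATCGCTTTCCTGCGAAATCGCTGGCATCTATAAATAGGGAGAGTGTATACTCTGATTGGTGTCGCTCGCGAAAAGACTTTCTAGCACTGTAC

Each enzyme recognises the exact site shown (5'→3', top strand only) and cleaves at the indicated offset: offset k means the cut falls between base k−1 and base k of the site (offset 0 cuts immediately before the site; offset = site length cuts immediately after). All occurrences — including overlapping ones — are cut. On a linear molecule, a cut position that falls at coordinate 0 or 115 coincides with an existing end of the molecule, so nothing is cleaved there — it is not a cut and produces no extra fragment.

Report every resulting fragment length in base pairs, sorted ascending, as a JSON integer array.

[2,5,7,7,8,11,11,15,16,33]

Per-enzyme occurrences:
  VbrIX (TCGCT, off=1): starts [24, 40, 84] → cuts [25, 41, 85]
  YnoV (TAGCAC, off=4): starts [104] → cuts [108]
  JekV (ATACT, off=5): starts [3, 18, 69] → cuts [8, 23, 74]
  RvuI (GCGAAA, off=2): starts [34, 90] → cuts [36, 92]

Pooled cuts: [8, 23, 25, 36, 41, 74, 85, 92, 108]

Fragment lengths:
  [0,8): 8 bp
  [8,23): 15 bp
  [23,25): 2 bp
  [25,36): 11 bp
  [36,41): 5 bp
  [41,74): 33 bp
  [74,85): 11 bp
  [85,92): 7 bp
  [92,108): 16 bp
  [108,115): 7 bp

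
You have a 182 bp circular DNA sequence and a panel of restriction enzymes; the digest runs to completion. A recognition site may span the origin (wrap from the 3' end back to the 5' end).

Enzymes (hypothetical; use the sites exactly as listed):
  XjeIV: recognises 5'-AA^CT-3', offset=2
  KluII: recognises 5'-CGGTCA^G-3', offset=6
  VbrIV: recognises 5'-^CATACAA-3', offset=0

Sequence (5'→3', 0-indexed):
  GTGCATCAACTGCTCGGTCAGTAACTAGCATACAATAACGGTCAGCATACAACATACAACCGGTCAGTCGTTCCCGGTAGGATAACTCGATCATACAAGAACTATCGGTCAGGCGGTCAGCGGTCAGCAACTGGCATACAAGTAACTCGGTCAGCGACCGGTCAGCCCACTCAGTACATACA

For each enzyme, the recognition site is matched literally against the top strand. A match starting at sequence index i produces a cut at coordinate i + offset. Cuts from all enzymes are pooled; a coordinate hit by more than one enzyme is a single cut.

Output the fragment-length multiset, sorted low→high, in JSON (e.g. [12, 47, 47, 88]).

[1,4,4,4,4,6,7,7,8,8,10,10,11,11,11,14,16,19,27]

Scan for sites:
  XjeIV (AACT, off=2): starts [7, 22, 83, 99, 128, 143] → cuts [9, 24, 85, 101, 130, 145]
  KluII (CGGTCAG, off=6): starts [14, 38, 60, 105, 113, 120, 147, 158] → cuts [20, 44, 66, 111, 119, 126, 153, 164]
  VbrIV (CATACAA, off=0): starts [28, 45, 52, 91, 134] → cuts [28, 45, 52, 91, 134]

Pooled cuts: [9, 20, 24, 28, 44, 45, 52, 66, 85, 91, 101, 111, 119, 126, 130, 134, 145, 153, 164]

Fragment lengths:
  9→20: 11 bp
  20→24: 4 bp
  24→28: 4 bp
  28→44: 16 bp
  44→45: 1 bp
  45→52: 7 bp
  52→66: 14 bp
  66→85: 19 bp
  85→91: 6 bp
  91→101: 10 bp
  101→111: 10 bp
  111→119: 8 bp
  119→126: 7 bp
  126→130: 4 bp
  130→134: 4 bp
  134→145: 11 bp
  145→153: 8 bp
  153→164: 11 bp
  164→9 (wrap): 182-164+9 = 27 bp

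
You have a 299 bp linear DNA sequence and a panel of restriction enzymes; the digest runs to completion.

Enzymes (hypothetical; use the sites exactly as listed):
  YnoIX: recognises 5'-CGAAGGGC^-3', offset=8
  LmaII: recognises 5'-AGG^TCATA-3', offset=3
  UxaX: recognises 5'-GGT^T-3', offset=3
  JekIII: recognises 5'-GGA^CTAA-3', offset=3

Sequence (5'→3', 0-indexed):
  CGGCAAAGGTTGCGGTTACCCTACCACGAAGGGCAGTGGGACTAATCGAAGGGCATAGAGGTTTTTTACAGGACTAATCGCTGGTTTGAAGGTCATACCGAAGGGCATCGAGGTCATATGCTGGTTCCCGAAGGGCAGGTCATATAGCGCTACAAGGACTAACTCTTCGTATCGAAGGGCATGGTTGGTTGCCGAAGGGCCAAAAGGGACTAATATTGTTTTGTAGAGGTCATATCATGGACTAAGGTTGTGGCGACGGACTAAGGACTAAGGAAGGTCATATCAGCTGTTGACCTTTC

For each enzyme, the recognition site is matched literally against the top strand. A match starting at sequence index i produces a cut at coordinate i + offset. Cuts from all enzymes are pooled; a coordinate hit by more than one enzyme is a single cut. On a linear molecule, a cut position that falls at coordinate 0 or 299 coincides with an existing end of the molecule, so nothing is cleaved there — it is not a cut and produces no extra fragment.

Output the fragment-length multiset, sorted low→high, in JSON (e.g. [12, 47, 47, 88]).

[3,4,5,6,7,7,7,7,7,8,9,10,10,11,11,11,12,12,12,12,13,14,18,19,20,22,22]

Scan for sites:
  YnoIX CGAAGGGC/8: at [26, 46, 98, 128, 172, 192] ⇒ [34, 54, 106, 136, 180, 200]
  LmaII AGGTCATA/3: at [89, 110, 136, 226, 274] ⇒ [92, 113, 139, 229, 277]
  UxaX GGTT/3: at [7, 13, 59, 82, 122, 182, 186, 245] ⇒ [10, 16, 62, 85, 125, 185, 189, 248]
  JekIII GGACTAA/3: at [38, 70, 155, 206, 238, 257, 264] ⇒ [41, 73, 158, 209, 241, 260, 267]

All cut coordinates (distinct, sorted): [10, 16, 34, 41, 54, 62, 73, 85, 92, 106, 113, 125, 136, 139, 158, 180, 185, 189, 200, 209, 229, 241, 248, 260, 267, 277]

Fragment lengths:
  [0,10): 10 bp
  [10,16): 6 bp
  [16,34): 18 bp
  [34,41): 7 bp
  [41,54): 13 bp
  [54,62): 8 bp
  [62,73): 11 bp
  [73,85): 12 bp
  [85,92): 7 bp
  [92,106): 14 bp
  [106,113): 7 bp
  [113,125): 12 bp
  [125,136): 11 bp
  [136,139): 3 bp
  [139,158): 19 bp
  [158,180): 22 bp
  [180,185): 5 bp
  [185,189): 4 bp
  [189,200): 11 bp
  [200,209): 9 bp
  [209,229): 20 bp
  [229,241): 12 bp
  [241,248): 7 bp
  [248,260): 12 bp
  [260,267): 7 bp
  [267,277): 10 bp
  [277,299): 22 bp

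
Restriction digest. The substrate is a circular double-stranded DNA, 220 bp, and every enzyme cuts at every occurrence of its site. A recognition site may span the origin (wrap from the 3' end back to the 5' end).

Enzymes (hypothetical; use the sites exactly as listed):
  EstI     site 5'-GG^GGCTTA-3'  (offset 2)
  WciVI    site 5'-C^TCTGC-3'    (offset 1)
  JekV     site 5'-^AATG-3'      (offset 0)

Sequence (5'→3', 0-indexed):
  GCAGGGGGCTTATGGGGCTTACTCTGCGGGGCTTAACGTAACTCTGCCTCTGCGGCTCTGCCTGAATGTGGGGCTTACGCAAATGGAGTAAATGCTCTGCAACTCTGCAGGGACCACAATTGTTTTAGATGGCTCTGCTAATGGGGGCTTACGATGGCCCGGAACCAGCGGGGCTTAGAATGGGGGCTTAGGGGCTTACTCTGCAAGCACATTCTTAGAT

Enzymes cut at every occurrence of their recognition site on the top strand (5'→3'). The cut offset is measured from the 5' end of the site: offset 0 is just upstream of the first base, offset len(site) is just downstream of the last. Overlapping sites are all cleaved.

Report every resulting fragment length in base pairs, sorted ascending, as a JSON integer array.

[5,6,6,6,6,7,7,7,7,7,8,8,8,8,9,9,10,13,26,27,30]

Scan for sites:
  EstI GGGGCTTA/2: at [4, 13, 27, 69, 143, 169, 182, 190] ⇒ [6, 15, 29, 71, 145, 171, 184, 192]
  WciVI CTCTGC/1: at [21, 41, 47, 55, 94, 102, 132, 198] ⇒ [22, 42, 48, 56, 95, 103, 133, 199]
  JekV AATG/0: at [64, 81, 90, 139, 178] ⇒ [64, 81, 90, 139, 178]

Pooled cuts: [6, 15, 22, 29, 42, 48, 56, 64, 71, 81, 90, 95, 103, 133, 139, 145, 171, 178, 184, 192, 199]

Fragments:
  6→15: 9 bp
  15→22: 7 bp
  22→29: 7 bp
  29→42: 13 bp
  42→48: 6 bp
  48→56: 8 bp
  56→64: 8 bp
  64→71: 7 bp
  71→81: 10 bp
  81→90: 9 bp
  90→95: 5 bp
  95→103: 8 bp
  103→133: 30 bp
  133→139: 6 bp
  139→145: 6 bp
  145→171: 26 bp
  171→178: 7 bp
  178→184: 6 bp
  184→192: 8 bp
  192→199: 7 bp
  199→6 (wrap): 220-199+6 = 27 bp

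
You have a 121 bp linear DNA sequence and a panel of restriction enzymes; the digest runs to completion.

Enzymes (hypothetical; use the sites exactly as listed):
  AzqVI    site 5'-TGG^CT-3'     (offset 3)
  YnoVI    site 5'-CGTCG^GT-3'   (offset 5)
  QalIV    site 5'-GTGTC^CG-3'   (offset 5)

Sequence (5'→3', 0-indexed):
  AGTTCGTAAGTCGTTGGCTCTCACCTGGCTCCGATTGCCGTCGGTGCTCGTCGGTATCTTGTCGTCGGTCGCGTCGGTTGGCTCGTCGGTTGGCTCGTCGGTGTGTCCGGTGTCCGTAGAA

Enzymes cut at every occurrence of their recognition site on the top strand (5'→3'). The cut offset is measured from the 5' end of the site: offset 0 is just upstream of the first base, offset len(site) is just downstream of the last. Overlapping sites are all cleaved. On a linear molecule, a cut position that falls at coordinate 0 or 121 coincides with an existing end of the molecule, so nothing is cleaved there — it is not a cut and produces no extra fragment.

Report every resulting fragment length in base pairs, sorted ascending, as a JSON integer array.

[5,5,7,7,7,7,7,9,10,11,14,15,17]

Scan for sites:
  AzqVI (TGGCT, off=3): starts [14, 25, 78, 90] → cuts [17, 28, 81, 93]
  YnoVI (CGTCGGT, off=5): starts [38, 48, 62, 71, 83, 95] → cuts [43, 53, 67, 76, 88, 100]
  QalIV (GTGTCCG, off=5): starts [102, 109] → cuts [107, 114]

All cut coordinates (distinct, sorted): [17, 28, 43, 53, 67, 76, 81, 88, 93, 100, 107, 114]

Fragment lengths:
  [0,17): 17 bp
  [17,28): 11 bp
  [28,43): 15 bp
  [43,53): 10 bp
  [53,67): 14 bp
  [67,76): 9 bp
  [76,81): 5 bp
  [81,88): 7 bp
  [88,93): 5 bp
  [93,100): 7 bp
  [100,107): 7 bp
  [107,114): 7 bp
  [114,121): 7 bp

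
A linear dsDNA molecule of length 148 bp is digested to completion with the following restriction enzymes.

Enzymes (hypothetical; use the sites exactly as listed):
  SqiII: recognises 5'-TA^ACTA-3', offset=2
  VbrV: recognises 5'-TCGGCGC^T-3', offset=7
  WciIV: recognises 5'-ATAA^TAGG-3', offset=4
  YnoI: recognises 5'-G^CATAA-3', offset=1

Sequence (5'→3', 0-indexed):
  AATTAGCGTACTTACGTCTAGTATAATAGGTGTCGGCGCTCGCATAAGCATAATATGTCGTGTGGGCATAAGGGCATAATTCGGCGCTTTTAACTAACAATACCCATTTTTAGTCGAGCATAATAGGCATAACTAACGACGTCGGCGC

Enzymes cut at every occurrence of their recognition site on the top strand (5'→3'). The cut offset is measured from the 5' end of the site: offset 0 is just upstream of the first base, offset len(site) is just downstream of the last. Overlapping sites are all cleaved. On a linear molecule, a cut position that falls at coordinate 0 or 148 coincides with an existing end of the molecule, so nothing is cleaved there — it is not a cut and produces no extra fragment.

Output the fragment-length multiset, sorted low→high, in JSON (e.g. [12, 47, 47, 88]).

Per-enzyme occurrences:
  SqiII (TAACTA, off=2): starts [90, 129] → cuts [92, 131]
  VbrV (TCGGCGCT, off=7): starts [32, 80] → cuts [39, 87]
  WciIV (ATAATAGG, off=4): starts [22, 119] → cuts [26, 123]
  YnoI (GCATAA, off=1): starts [41, 47, 65, 73, 117, 126] → cuts [42, 48, 66, 74, 118, 127]

Pooled cuts: [26, 39, 42, 48, 66, 74, 87, 92, 118, 123, 127, 131]

Fragments:
  [0,26): 26 bp
  [26,39): 13 bp
  [39,42): 3 bp
  [42,48): 6 bp
  [48,66): 18 bp
  [66,74): 8 bp
  [74,87): 13 bp
  [87,92): 5 bp
  [92,118): 26 bp
  [118,123): 5 bp
  [123,127): 4 bp
  [127,131): 4 bp
  [131,148): 17 bp

[3,4,4,5,5,6,8,13,13,17,18,26,26]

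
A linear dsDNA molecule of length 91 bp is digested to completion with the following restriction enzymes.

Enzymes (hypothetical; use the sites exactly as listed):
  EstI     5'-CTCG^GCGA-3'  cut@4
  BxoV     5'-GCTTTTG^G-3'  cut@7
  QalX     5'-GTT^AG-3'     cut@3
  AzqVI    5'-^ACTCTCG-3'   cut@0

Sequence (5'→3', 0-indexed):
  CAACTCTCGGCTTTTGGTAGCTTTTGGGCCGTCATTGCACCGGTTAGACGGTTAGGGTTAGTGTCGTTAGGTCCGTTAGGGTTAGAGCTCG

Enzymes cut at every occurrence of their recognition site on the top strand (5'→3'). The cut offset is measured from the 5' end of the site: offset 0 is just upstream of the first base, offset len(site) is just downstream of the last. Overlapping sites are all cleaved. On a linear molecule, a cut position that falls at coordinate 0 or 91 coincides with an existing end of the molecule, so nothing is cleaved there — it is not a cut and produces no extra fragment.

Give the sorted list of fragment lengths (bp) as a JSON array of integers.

[2,6,6,8,8,9,9,10,14,19]

Site scan:
  EstI (CTCGGCGA, off=4): no sites
  BxoV (GCTTTTGG, off=7): starts [9, 19] → cuts [16, 26]
  QalX (GTTAG, off=3): starts [42, 50, 56, 65, 74, 80] → cuts [45, 53, 59, 68, 77, 83]
  AzqVI (ACTCTCG, off=0): starts [2] → cuts [2]

Pooled cuts: [2, 16, 26, 45, 53, 59, 68, 77, 83]

Fragment lengths:
  [0,2): 2 bp
  [2,16): 14 bp
  [16,26): 10 bp
  [26,45): 19 bp
  [45,53): 8 bp
  [53,59): 6 bp
  [59,68): 9 bp
  [68,77): 9 bp
  [77,83): 6 bp
  [83,91): 8 bp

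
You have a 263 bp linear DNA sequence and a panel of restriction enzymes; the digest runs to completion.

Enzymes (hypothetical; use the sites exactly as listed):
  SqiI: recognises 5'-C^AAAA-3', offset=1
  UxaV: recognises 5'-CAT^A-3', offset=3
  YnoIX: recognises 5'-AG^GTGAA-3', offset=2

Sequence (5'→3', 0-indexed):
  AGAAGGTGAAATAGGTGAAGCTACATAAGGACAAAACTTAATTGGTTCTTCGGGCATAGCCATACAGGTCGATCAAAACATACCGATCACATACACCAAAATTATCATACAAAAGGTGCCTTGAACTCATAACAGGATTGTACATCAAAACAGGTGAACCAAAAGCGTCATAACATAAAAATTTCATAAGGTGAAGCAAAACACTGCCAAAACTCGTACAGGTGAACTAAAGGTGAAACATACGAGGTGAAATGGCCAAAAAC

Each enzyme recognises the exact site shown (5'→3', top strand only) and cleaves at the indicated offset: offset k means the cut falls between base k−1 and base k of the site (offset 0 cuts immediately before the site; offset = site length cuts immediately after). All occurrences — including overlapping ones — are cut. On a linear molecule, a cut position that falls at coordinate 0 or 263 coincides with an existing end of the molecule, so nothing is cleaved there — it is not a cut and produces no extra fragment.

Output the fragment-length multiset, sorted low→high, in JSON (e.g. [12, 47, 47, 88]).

Scan for sites:
  SqiI (CAAAA, off=1): starts [31, 73, 96, 109, 145, 159, 196, 207, 256] → cuts [32, 74, 97, 110, 146, 160, 197, 208, 257]
  UxaV (CATA, off=3): starts [23, 54, 60, 78, 89, 105, 127, 168, 173, 184, 238] → cuts [26, 57, 63, 81, 92, 108, 130, 171, 176, 187, 241]
  YnoIX (AGGTGAA, off=2): starts [3, 12, 151, 188, 219, 230, 244] → cuts [5, 14, 153, 190, 221, 232, 246]

Pooled cuts: [5, 14, 26, 32, 57, 63, 74, 81, 92, 97, 108, 110, 130, 146, 153, 160, 171, 176, 187, 190, 197, 208, 221, 232, 241, 246, 257]

Fragments:
  [0,5): 5 bp
  [5,14): 9 bp
  [14,26): 12 bp
  [26,32): 6 bp
  [32,57): 25 bp
  [57,63): 6 bp
  [63,74): 11 bp
  [74,81): 7 bp
  [81,92): 11 bp
  [92,97): 5 bp
  [97,108): 11 bp
  [108,110): 2 bp
  [110,130): 20 bp
  [130,146): 16 bp
  [146,153): 7 bp
  [153,160): 7 bp
  [160,171): 11 bp
  [171,176): 5 bp
  [176,187): 11 bp
  [187,190): 3 bp
  [190,197): 7 bp
  [197,208): 11 bp
  [208,221): 13 bp
  [221,232): 11 bp
  [232,241): 9 bp
  [241,246): 5 bp
  [246,257): 11 bp
  [257,263): 6 bp

[2,3,5,5,5,5,6,6,6,7,7,7,7,9,9,11,11,11,11,11,11,11,11,12,13,16,20,25]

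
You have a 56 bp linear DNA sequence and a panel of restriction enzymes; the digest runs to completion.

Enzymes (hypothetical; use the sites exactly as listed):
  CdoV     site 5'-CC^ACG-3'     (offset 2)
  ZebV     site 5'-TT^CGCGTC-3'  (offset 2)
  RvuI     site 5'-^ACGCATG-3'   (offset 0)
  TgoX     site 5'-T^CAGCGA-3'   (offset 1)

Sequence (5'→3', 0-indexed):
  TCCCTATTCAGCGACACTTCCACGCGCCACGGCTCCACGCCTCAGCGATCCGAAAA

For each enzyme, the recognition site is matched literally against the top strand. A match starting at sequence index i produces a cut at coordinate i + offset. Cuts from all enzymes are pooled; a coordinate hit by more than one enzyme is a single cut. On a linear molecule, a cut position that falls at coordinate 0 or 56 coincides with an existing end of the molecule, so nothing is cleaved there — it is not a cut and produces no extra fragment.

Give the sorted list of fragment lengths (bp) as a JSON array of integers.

[6,7,8,8,13,14]

Site scan:
  CdoV CCACG/2: at [19, 26, 34] ⇒ [21, 28, 36]
  ZebV (TTCGCGTC, off=2): no sites
  RvuI (ACGCATG, off=0): no sites
  TgoX TCAGCGA/1: at [7, 41] ⇒ [8, 42]

All cut coordinates (distinct, sorted): [8, 21, 28, 36, 42]

Fragment lengths:
  [0,8): 8 bp
  [8,21): 13 bp
  [21,28): 7 bp
  [28,36): 8 bp
  [36,42): 6 bp
  [42,56): 14 bp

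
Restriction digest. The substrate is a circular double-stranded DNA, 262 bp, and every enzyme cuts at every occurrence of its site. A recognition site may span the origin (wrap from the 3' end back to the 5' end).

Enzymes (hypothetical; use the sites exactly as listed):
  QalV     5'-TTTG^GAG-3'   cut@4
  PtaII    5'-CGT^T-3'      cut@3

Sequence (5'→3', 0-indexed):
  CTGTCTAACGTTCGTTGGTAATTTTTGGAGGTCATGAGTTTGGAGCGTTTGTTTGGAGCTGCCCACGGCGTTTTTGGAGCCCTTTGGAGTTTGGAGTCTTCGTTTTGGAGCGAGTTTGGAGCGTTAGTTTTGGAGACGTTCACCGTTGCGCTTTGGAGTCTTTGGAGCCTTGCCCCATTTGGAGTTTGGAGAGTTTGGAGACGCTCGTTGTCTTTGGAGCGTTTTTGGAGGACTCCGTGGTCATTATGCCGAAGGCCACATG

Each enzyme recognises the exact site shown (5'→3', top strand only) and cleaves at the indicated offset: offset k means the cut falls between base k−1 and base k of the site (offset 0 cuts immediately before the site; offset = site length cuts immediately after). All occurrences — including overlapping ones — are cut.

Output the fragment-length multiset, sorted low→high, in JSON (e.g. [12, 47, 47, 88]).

[4,4,5,5,6,6,6,7,7,7,7,7,8,8,9,9,9,10,10,11,11,12,15,16,17,46]

Scan for sites:
  QalV TTTGGAG/4: at [23, 38, 51, 72, 82, 89, 103, 114, 128, 151, 160, 177, 184, 193, 212, 223] ⇒ [27, 42, 55, 76, 86, 93, 107, 118, 132, 155, 164, 181, 188, 197, 216, 227]
  PtaII CGTT/3: at [8, 12, 45, 68, 100, 121, 136, 143, 205, 219] ⇒ [11, 15, 48, 71, 103, 124, 139, 146, 208, 222]

All cut coordinates (distinct, sorted): [11, 15, 27, 42, 48, 55, 71, 76, 86, 93, 103, 107, 118, 124, 132, 139, 146, 155, 164, 181, 188, 197, 208, 216, 222, 227]

Fragments:
  11→15: 4 bp
  15→27: 12 bp
  27→42: 15 bp
  42→48: 6 bp
  48→55: 7 bp
  55→71: 16 bp
  71→76: 5 bp
  76→86: 10 bp
  86→93: 7 bp
  93→103: 10 bp
  103→107: 4 bp
  107→118: 11 bp
  118→124: 6 bp
  124→132: 8 bp
  132→139: 7 bp
  139→146: 7 bp
  146→155: 9 bp
  155→164: 9 bp
  164→181: 17 bp
  181→188: 7 bp
  188→197: 9 bp
  197→208: 11 bp
  208→216: 8 bp
  216→222: 6 bp
  222→227: 5 bp
  227→11 (wrap): 262-227+11 = 46 bp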